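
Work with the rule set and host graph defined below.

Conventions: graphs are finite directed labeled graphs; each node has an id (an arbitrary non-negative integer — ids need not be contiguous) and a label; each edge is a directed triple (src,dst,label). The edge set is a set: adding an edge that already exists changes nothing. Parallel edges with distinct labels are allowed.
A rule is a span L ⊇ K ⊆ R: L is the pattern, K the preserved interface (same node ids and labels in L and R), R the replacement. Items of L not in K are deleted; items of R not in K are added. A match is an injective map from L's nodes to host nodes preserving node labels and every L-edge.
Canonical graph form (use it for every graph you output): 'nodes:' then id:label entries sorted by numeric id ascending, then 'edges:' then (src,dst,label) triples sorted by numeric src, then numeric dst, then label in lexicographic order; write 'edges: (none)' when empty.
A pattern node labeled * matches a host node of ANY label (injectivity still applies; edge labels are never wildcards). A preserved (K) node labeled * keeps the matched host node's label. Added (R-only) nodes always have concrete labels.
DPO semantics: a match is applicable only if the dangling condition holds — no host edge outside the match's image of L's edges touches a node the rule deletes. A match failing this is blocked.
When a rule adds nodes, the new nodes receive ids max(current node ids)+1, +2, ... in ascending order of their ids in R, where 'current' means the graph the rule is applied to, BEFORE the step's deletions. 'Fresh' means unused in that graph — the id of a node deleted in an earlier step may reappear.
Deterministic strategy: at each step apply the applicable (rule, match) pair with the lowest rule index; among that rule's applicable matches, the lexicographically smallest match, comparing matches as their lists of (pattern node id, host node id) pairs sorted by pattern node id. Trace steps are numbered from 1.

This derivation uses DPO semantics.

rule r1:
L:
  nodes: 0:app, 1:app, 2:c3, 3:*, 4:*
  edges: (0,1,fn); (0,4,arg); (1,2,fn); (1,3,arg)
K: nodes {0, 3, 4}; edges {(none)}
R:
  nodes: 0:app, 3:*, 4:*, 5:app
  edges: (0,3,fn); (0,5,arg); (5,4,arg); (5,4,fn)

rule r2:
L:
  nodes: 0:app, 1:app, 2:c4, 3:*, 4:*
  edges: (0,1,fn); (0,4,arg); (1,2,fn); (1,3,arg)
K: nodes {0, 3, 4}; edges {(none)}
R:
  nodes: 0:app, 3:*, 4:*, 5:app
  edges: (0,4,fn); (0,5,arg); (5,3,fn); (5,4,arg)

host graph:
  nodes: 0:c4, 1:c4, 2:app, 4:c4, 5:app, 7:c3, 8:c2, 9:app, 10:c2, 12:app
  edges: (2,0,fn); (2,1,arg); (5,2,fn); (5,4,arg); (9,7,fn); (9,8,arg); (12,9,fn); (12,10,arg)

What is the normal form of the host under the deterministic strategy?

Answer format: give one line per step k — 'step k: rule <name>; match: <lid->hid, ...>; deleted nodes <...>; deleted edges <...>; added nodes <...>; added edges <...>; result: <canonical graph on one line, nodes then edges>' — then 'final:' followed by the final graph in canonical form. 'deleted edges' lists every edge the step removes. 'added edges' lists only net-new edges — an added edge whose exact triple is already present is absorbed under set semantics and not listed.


step 1: rule r1; match: 0->12, 1->9, 2->7, 3->8, 4->10; deleted nodes 7, 9; deleted edges (9,7,fn); (9,8,arg); (12,9,fn); (12,10,arg); added nodes 13; added edges (12,8,fn); (12,13,arg); (13,10,arg); (13,10,fn); result: nodes: 0:c4, 1:c4, 2:app, 4:c4, 5:app, 8:c2, 10:c2, 12:app, 13:app edges: (2,0,fn); (2,1,arg); (5,2,fn); (5,4,arg); (12,8,fn); (12,13,arg); (13,10,arg); (13,10,fn)
step 2: rule r2; match: 0->5, 1->2, 2->0, 3->1, 4->4; deleted nodes 0, 2; deleted edges (2,0,fn); (2,1,arg); (5,2,fn); (5,4,arg); added nodes 14; added edges (5,4,fn); (5,14,arg); (14,1,fn); (14,4,arg); result: nodes: 1:c4, 4:c4, 5:app, 8:c2, 10:c2, 12:app, 13:app, 14:app edges: (5,4,fn); (5,14,arg); (12,8,fn); (12,13,arg); (13,10,arg); (13,10,fn); (14,1,fn); (14,4,arg)
final:
nodes: 1:c4, 4:c4, 5:app, 8:c2, 10:c2, 12:app, 13:app, 14:app
edges: (5,4,fn); (5,14,arg); (12,8,fn); (12,13,arg); (13,10,arg); (13,10,fn); (14,1,fn); (14,4,arg)


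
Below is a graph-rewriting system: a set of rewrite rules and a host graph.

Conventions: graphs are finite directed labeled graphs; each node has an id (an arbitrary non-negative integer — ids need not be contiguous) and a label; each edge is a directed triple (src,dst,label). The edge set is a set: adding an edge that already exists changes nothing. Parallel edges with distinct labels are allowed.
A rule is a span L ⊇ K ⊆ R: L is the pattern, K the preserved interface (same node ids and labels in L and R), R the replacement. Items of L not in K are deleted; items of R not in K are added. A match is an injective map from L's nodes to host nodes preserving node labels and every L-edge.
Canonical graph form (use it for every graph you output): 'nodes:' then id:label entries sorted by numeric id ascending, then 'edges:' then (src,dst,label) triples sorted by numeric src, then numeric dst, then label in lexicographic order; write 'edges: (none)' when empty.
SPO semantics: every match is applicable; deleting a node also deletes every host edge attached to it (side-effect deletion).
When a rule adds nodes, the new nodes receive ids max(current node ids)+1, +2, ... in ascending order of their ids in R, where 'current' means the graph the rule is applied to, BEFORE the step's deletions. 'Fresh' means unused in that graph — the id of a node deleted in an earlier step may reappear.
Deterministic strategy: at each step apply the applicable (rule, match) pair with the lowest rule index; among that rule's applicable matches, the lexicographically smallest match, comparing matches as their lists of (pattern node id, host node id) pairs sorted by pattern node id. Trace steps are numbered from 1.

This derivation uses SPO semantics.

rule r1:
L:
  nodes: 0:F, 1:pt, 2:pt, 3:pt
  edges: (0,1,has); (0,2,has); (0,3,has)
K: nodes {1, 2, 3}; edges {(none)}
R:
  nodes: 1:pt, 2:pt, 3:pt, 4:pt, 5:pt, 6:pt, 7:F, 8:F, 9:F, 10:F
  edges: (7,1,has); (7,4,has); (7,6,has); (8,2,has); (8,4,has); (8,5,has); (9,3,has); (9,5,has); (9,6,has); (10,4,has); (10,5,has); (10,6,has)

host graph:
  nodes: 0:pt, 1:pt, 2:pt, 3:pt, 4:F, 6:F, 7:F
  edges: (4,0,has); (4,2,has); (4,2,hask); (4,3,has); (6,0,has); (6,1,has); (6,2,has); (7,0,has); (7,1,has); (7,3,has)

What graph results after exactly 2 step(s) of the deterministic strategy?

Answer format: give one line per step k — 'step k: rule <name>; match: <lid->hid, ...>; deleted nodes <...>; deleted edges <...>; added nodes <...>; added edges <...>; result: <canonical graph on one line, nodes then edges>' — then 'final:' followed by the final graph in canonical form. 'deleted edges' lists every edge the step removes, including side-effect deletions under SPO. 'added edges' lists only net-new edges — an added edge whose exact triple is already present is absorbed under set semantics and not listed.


step 1: rule r1; match: 0->4, 1->0, 2->2, 3->3; deleted nodes 4; deleted edges (4,0,has); (4,2,has); (4,2,hask); (4,3,has); added nodes 8, 9, 10, 11, 12, 13, 14; added edges (11,0,has); (11,8,has); (11,10,has); (12,2,has); (12,8,has); (12,9,has); (13,3,has); (13,9,has); (13,10,has); (14,8,has); (14,9,has); (14,10,has); result: nodes: 0:pt, 1:pt, 2:pt, 3:pt, 6:F, 7:F, 8:pt, 9:pt, 10:pt, 11:F, 12:F, 13:F, 14:F edges: (6,0,has); (6,1,has); (6,2,has); (7,0,has); (7,1,has); (7,3,has); (11,0,has); (11,8,has); (11,10,has); (12,2,has); (12,8,has); (12,9,has); (13,3,has); (13,9,has); (13,10,has); (14,8,has); (14,9,has); (14,10,has)
step 2: rule r1; match: 0->6, 1->0, 2->1, 3->2; deleted nodes 6; deleted edges (6,0,has); (6,1,has); (6,2,has); added nodes 15, 16, 17, 18, 19, 20, 21; added edges (18,0,has); (18,15,has); (18,17,has); (19,1,has); (19,15,has); (19,16,has); (20,2,has); (20,16,has); (20,17,has); (21,15,has); (21,16,has); (21,17,has); result: nodes: 0:pt, 1:pt, 2:pt, 3:pt, 7:F, 8:pt, 9:pt, 10:pt, 11:F, 12:F, 13:F, 14:F, 15:pt, 16:pt, 17:pt, 18:F, 19:F, 20:F, 21:F edges: (7,0,has); (7,1,has); (7,3,has); (11,0,has); (11,8,has); (11,10,has); (12,2,has); (12,8,has); (12,9,has); (13,3,has); (13,9,has); (13,10,has); (14,8,has); (14,9,has); (14,10,has); (18,0,has); (18,15,has); (18,17,has); (19,1,has); (19,15,has); (19,16,has); (20,2,has); (20,16,has); (20,17,has); (21,15,has); (21,16,has); (21,17,has)
final:
nodes: 0:pt, 1:pt, 2:pt, 3:pt, 7:F, 8:pt, 9:pt, 10:pt, 11:F, 12:F, 13:F, 14:F, 15:pt, 16:pt, 17:pt, 18:F, 19:F, 20:F, 21:F
edges: (7,0,has); (7,1,has); (7,3,has); (11,0,has); (11,8,has); (11,10,has); (12,2,has); (12,8,has); (12,9,has); (13,3,has); (13,9,has); (13,10,has); (14,8,has); (14,9,has); (14,10,has); (18,0,has); (18,15,has); (18,17,has); (19,1,has); (19,15,has); (19,16,has); (20,2,has); (20,16,has); (20,17,has); (21,15,has); (21,16,has); (21,17,has)


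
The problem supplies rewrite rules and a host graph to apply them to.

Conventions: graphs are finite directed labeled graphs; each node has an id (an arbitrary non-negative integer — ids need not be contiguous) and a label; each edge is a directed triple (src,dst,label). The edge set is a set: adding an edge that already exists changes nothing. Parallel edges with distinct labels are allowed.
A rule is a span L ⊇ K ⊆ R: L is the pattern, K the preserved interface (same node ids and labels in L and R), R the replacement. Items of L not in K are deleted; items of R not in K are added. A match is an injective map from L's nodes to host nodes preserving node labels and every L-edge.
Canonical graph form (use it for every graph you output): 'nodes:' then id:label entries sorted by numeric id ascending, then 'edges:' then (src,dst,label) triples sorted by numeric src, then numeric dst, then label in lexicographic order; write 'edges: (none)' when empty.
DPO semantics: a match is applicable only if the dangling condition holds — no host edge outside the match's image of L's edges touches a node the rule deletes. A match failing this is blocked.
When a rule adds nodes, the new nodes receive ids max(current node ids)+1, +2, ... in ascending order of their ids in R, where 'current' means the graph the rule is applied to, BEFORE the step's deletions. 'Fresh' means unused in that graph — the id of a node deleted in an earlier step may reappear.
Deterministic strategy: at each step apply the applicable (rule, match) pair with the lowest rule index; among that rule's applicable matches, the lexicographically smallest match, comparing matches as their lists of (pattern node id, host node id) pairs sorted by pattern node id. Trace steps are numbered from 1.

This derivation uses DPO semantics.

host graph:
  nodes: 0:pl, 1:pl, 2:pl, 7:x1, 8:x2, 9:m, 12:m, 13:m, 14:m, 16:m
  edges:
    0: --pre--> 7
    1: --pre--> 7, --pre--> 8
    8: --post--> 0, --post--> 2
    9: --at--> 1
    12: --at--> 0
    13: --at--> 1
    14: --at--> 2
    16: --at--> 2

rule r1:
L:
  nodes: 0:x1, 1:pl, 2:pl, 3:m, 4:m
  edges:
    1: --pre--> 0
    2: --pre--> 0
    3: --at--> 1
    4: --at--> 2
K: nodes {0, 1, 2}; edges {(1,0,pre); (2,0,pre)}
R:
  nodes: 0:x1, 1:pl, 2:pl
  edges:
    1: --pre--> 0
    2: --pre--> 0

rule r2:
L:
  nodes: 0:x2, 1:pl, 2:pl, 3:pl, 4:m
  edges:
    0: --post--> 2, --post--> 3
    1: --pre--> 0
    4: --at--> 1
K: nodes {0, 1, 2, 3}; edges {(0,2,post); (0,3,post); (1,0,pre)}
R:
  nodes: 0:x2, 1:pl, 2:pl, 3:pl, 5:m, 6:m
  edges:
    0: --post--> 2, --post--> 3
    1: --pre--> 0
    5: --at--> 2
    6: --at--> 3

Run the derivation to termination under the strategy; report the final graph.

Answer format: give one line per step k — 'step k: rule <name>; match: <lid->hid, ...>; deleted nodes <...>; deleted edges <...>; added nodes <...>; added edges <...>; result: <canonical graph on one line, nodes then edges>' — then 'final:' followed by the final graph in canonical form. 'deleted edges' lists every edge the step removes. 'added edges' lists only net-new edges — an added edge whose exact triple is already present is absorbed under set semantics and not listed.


step 1: rule r1; match: 0->7, 1->0, 2->1, 3->12, 4->9; deleted nodes 9, 12; deleted edges (9,1,at); (12,0,at); added nodes (none); added edges (none); result: nodes: 0:pl, 1:pl, 2:pl, 7:x1, 8:x2, 13:m, 14:m, 16:m edges: (0,7,pre); (1,7,pre); (1,8,pre); (8,0,post); (8,2,post); (13,1,at); (14,2,at); (16,2,at)
step 2: rule r2; match: 0->8, 1->1, 2->0, 3->2, 4->13; deleted nodes 13; deleted edges (13,1,at); added nodes 17, 18; added edges (17,0,at); (18,2,at); result: nodes: 0:pl, 1:pl, 2:pl, 7:x1, 8:x2, 14:m, 16:m, 17:m, 18:m edges: (0,7,pre); (1,7,pre); (1,8,pre); (8,0,post); (8,2,post); (14,2,at); (16,2,at); (17,0,at); (18,2,at)
final:
nodes: 0:pl, 1:pl, 2:pl, 7:x1, 8:x2, 14:m, 16:m, 17:m, 18:m
edges: (0,7,pre); (1,7,pre); (1,8,pre); (8,0,post); (8,2,post); (14,2,at); (16,2,at); (17,0,at); (18,2,at)


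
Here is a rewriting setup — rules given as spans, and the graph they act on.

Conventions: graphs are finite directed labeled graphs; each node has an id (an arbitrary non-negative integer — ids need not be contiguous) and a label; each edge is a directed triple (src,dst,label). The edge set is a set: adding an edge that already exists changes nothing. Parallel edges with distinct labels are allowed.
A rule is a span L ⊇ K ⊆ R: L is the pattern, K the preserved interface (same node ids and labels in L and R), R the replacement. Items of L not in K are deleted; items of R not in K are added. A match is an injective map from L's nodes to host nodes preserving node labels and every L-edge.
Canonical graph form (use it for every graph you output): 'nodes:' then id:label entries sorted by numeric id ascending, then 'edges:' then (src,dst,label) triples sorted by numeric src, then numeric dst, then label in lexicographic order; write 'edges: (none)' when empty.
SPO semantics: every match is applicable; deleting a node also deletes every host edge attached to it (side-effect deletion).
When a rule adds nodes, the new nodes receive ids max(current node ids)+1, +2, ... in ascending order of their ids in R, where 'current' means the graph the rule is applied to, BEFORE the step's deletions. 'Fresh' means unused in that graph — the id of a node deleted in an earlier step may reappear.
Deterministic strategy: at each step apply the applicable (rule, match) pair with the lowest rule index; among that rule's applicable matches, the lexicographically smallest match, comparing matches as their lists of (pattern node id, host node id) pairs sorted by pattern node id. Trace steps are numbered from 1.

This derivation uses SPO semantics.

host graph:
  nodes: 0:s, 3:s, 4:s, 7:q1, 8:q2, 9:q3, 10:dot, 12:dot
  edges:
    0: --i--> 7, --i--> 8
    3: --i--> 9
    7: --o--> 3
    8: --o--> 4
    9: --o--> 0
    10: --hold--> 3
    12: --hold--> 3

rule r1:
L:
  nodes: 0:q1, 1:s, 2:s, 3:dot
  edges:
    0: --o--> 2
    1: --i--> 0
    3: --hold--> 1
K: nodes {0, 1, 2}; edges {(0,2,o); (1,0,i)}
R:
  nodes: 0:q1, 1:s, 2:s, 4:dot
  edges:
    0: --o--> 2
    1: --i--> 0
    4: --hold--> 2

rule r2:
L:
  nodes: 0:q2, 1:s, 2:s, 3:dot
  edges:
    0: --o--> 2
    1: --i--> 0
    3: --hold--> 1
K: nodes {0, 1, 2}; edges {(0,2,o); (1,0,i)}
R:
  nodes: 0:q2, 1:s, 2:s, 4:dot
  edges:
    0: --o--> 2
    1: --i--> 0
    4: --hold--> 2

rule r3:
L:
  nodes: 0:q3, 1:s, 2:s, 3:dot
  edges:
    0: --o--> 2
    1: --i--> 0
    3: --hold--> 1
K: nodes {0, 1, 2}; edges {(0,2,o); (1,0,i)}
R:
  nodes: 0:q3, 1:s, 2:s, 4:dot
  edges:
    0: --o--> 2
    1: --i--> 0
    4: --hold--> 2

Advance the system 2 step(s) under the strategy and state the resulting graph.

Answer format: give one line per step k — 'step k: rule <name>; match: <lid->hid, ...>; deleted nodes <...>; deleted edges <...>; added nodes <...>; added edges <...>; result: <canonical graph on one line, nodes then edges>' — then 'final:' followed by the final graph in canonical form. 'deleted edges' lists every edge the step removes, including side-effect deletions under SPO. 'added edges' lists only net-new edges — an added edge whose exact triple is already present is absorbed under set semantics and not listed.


step 1: rule r3; match: 0->9, 1->3, 2->0, 3->10; deleted nodes 10; deleted edges (10,3,hold); added nodes 13; added edges (13,0,hold); result: nodes: 0:s, 3:s, 4:s, 7:q1, 8:q2, 9:q3, 12:dot, 13:dot edges: (0,7,i); (0,8,i); (3,9,i); (7,3,o); (8,4,o); (9,0,o); (12,3,hold); (13,0,hold)
step 2: rule r1; match: 0->7, 1->0, 2->3, 3->13; deleted nodes 13; deleted edges (13,0,hold); added nodes 14; added edges (14,3,hold); result: nodes: 0:s, 3:s, 4:s, 7:q1, 8:q2, 9:q3, 12:dot, 14:dot edges: (0,7,i); (0,8,i); (3,9,i); (7,3,o); (8,4,o); (9,0,o); (12,3,hold); (14,3,hold)
final:
nodes: 0:s, 3:s, 4:s, 7:q1, 8:q2, 9:q3, 12:dot, 14:dot
edges: (0,7,i); (0,8,i); (3,9,i); (7,3,o); (8,4,o); (9,0,o); (12,3,hold); (14,3,hold)


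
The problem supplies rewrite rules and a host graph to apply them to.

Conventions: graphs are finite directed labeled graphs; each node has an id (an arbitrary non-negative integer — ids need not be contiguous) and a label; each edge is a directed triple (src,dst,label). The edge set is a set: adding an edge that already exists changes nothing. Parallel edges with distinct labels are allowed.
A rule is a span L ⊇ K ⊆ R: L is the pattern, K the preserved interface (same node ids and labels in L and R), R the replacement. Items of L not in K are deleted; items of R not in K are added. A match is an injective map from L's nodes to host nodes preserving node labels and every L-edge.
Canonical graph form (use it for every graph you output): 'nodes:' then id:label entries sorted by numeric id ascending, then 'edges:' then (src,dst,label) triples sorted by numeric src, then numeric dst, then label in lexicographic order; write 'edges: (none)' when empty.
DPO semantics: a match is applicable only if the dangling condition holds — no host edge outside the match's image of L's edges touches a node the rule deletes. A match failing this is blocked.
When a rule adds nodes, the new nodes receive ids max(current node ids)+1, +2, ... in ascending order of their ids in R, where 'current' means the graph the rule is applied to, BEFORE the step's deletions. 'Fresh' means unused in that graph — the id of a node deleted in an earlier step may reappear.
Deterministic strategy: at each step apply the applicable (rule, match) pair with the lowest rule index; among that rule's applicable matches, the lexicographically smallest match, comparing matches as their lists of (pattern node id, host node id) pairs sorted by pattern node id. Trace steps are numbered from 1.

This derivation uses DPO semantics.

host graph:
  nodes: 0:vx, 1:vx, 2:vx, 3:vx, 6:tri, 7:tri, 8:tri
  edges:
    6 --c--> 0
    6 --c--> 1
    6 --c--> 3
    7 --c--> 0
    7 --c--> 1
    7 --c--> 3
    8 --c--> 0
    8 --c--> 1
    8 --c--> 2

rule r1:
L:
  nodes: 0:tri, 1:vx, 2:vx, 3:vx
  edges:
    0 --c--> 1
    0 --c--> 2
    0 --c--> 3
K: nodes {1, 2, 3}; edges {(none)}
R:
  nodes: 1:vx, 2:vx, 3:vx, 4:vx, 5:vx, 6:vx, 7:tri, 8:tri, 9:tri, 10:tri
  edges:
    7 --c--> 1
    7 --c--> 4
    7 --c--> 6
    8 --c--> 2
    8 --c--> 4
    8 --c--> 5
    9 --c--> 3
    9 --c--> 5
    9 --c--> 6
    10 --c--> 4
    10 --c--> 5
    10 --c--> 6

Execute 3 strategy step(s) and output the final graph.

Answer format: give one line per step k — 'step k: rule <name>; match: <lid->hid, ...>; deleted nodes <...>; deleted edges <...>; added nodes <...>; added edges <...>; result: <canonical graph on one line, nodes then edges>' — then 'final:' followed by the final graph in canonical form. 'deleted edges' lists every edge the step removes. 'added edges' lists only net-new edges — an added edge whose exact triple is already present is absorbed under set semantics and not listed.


step 1: rule r1; match: 0->6, 1->0, 2->1, 3->3; deleted nodes 6; deleted edges (6,0,c); (6,1,c); (6,3,c); added nodes 9, 10, 11, 12, 13, 14, 15; added edges (12,0,c); (12,9,c); (12,11,c); (13,1,c); (13,9,c); (13,10,c); (14,3,c); (14,10,c); (14,11,c); (15,9,c); (15,10,c); (15,11,c); result: nodes: 0:vx, 1:vx, 2:vx, 3:vx, 7:tri, 8:tri, 9:vx, 10:vx, 11:vx, 12:tri, 13:tri, 14:tri, 15:tri edges: (7,0,c); (7,1,c); (7,3,c); (8,0,c); (8,1,c); (8,2,c); (12,0,c); (12,9,c); (12,11,c); (13,1,c); (13,9,c); (13,10,c); (14,3,c); (14,10,c); (14,11,c); (15,9,c); (15,10,c); (15,11,c)
step 2: rule r1; match: 0->7, 1->0, 2->1, 3->3; deleted nodes 7; deleted edges (7,0,c); (7,1,c); (7,3,c); added nodes 16, 17, 18, 19, 20, 21, 22; added edges (19,0,c); (19,16,c); (19,18,c); (20,1,c); (20,16,c); (20,17,c); (21,3,c); (21,17,c); (21,18,c); (22,16,c); (22,17,c); (22,18,c); result: nodes: 0:vx, 1:vx, 2:vx, 3:vx, 8:tri, 9:vx, 10:vx, 11:vx, 12:tri, 13:tri, 14:tri, 15:tri, 16:vx, 17:vx, 18:vx, 19:tri, 20:tri, 21:tri, 22:tri edges: (8,0,c); (8,1,c); (8,2,c); (12,0,c); (12,9,c); (12,11,c); (13,1,c); (13,9,c); (13,10,c); (14,3,c); (14,10,c); (14,11,c); (15,9,c); (15,10,c); (15,11,c); (19,0,c); (19,16,c); (19,18,c); (20,1,c); (20,16,c); (20,17,c); (21,3,c); (21,17,c); (21,18,c); (22,16,c); (22,17,c); (22,18,c)
step 3: rule r1; match: 0->8, 1->0, 2->1, 3->2; deleted nodes 8; deleted edges (8,0,c); (8,1,c); (8,2,c); added nodes 23, 24, 25, 26, 27, 28, 29; added edges (26,0,c); (26,23,c); (26,25,c); (27,1,c); (27,23,c); (27,24,c); (28,2,c); (28,24,c); (28,25,c); (29,23,c); (29,24,c); (29,25,c); result: nodes: 0:vx, 1:vx, 2:vx, 3:vx, 9:vx, 10:vx, 11:vx, 12:tri, 13:tri, 14:tri, 15:tri, 16:vx, 17:vx, 18:vx, 19:tri, 20:tri, 21:tri, 22:tri, 23:vx, 24:vx, 25:vx, 26:tri, 27:tri, 28:tri, 29:tri edges: (12,0,c); (12,9,c); (12,11,c); (13,1,c); (13,9,c); (13,10,c); (14,3,c); (14,10,c); (14,11,c); (15,9,c); (15,10,c); (15,11,c); (19,0,c); (19,16,c); (19,18,c); (20,1,c); (20,16,c); (20,17,c); (21,3,c); (21,17,c); (21,18,c); (22,16,c); (22,17,c); (22,18,c); (26,0,c); (26,23,c); (26,25,c); (27,1,c); (27,23,c); (27,24,c); (28,2,c); (28,24,c); (28,25,c); (29,23,c); (29,24,c); (29,25,c)
final:
nodes: 0:vx, 1:vx, 2:vx, 3:vx, 9:vx, 10:vx, 11:vx, 12:tri, 13:tri, 14:tri, 15:tri, 16:vx, 17:vx, 18:vx, 19:tri, 20:tri, 21:tri, 22:tri, 23:vx, 24:vx, 25:vx, 26:tri, 27:tri, 28:tri, 29:tri
edges: (12,0,c); (12,9,c); (12,11,c); (13,1,c); (13,9,c); (13,10,c); (14,3,c); (14,10,c); (14,11,c); (15,9,c); (15,10,c); (15,11,c); (19,0,c); (19,16,c); (19,18,c); (20,1,c); (20,16,c); (20,17,c); (21,3,c); (21,17,c); (21,18,c); (22,16,c); (22,17,c); (22,18,c); (26,0,c); (26,23,c); (26,25,c); (27,1,c); (27,23,c); (27,24,c); (28,2,c); (28,24,c); (28,25,c); (29,23,c); (29,24,c); (29,25,c)


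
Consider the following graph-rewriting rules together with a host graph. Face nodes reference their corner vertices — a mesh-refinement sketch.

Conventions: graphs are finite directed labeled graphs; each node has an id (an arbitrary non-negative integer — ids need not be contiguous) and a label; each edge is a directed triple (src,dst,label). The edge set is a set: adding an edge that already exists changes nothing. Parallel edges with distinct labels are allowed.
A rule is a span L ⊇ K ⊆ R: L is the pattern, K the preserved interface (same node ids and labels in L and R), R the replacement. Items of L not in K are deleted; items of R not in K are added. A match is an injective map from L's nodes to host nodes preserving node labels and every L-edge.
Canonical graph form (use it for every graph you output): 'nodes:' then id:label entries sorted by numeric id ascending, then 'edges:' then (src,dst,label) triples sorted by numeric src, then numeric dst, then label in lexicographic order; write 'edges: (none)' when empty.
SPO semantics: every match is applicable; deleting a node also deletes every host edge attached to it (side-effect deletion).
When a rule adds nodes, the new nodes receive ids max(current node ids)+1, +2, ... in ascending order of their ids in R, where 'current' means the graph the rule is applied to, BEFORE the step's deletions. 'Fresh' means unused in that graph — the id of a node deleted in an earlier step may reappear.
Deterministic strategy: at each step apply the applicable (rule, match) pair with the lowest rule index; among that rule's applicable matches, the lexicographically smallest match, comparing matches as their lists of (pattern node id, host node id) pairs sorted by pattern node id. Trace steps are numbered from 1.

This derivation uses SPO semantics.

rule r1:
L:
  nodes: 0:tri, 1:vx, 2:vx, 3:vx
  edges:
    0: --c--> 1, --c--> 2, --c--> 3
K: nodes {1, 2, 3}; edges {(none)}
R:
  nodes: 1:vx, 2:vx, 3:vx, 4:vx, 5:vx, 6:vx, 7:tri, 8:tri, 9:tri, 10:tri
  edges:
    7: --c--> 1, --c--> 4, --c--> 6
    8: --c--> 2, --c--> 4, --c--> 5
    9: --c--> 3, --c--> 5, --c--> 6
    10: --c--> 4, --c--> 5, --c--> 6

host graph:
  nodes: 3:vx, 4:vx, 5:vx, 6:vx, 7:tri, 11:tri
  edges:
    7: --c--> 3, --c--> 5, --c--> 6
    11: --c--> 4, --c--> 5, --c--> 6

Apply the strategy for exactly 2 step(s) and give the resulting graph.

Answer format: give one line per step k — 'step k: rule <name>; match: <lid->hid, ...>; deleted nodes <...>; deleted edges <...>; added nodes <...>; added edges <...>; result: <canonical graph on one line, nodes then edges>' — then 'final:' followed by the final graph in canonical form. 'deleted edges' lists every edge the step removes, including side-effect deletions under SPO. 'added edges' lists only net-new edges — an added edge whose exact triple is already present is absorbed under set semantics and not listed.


step 1: rule r1; match: 0->7, 1->3, 2->5, 3->6; deleted nodes 7; deleted edges (7,3,c); (7,5,c); (7,6,c); added nodes 12, 13, 14, 15, 16, 17, 18; added edges (15,3,c); (15,12,c); (15,14,c); (16,5,c); (16,12,c); (16,13,c); (17,6,c); (17,13,c); (17,14,c); (18,12,c); (18,13,c); (18,14,c); result: nodes: 3:vx, 4:vx, 5:vx, 6:vx, 11:tri, 12:vx, 13:vx, 14:vx, 15:tri, 16:tri, 17:tri, 18:tri edges: (11,4,c); (11,5,c); (11,6,c); (15,3,c); (15,12,c); (15,14,c); (16,5,c); (16,12,c); (16,13,c); (17,6,c); (17,13,c); (17,14,c); (18,12,c); (18,13,c); (18,14,c)
step 2: rule r1; match: 0->11, 1->4, 2->5, 3->6; deleted nodes 11; deleted edges (11,4,c); (11,5,c); (11,6,c); added nodes 19, 20, 21, 22, 23, 24, 25; added edges (22,4,c); (22,19,c); (22,21,c); (23,5,c); (23,19,c); (23,20,c); (24,6,c); (24,20,c); (24,21,c); (25,19,c); (25,20,c); (25,21,c); result: nodes: 3:vx, 4:vx, 5:vx, 6:vx, 12:vx, 13:vx, 14:vx, 15:tri, 16:tri, 17:tri, 18:tri, 19:vx, 20:vx, 21:vx, 22:tri, 23:tri, 24:tri, 25:tri edges: (15,3,c); (15,12,c); (15,14,c); (16,5,c); (16,12,c); (16,13,c); (17,6,c); (17,13,c); (17,14,c); (18,12,c); (18,13,c); (18,14,c); (22,4,c); (22,19,c); (22,21,c); (23,5,c); (23,19,c); (23,20,c); (24,6,c); (24,20,c); (24,21,c); (25,19,c); (25,20,c); (25,21,c)
final:
nodes: 3:vx, 4:vx, 5:vx, 6:vx, 12:vx, 13:vx, 14:vx, 15:tri, 16:tri, 17:tri, 18:tri, 19:vx, 20:vx, 21:vx, 22:tri, 23:tri, 24:tri, 25:tri
edges: (15,3,c); (15,12,c); (15,14,c); (16,5,c); (16,12,c); (16,13,c); (17,6,c); (17,13,c); (17,14,c); (18,12,c); (18,13,c); (18,14,c); (22,4,c); (22,19,c); (22,21,c); (23,5,c); (23,19,c); (23,20,c); (24,6,c); (24,20,c); (24,21,c); (25,19,c); (25,20,c); (25,21,c)


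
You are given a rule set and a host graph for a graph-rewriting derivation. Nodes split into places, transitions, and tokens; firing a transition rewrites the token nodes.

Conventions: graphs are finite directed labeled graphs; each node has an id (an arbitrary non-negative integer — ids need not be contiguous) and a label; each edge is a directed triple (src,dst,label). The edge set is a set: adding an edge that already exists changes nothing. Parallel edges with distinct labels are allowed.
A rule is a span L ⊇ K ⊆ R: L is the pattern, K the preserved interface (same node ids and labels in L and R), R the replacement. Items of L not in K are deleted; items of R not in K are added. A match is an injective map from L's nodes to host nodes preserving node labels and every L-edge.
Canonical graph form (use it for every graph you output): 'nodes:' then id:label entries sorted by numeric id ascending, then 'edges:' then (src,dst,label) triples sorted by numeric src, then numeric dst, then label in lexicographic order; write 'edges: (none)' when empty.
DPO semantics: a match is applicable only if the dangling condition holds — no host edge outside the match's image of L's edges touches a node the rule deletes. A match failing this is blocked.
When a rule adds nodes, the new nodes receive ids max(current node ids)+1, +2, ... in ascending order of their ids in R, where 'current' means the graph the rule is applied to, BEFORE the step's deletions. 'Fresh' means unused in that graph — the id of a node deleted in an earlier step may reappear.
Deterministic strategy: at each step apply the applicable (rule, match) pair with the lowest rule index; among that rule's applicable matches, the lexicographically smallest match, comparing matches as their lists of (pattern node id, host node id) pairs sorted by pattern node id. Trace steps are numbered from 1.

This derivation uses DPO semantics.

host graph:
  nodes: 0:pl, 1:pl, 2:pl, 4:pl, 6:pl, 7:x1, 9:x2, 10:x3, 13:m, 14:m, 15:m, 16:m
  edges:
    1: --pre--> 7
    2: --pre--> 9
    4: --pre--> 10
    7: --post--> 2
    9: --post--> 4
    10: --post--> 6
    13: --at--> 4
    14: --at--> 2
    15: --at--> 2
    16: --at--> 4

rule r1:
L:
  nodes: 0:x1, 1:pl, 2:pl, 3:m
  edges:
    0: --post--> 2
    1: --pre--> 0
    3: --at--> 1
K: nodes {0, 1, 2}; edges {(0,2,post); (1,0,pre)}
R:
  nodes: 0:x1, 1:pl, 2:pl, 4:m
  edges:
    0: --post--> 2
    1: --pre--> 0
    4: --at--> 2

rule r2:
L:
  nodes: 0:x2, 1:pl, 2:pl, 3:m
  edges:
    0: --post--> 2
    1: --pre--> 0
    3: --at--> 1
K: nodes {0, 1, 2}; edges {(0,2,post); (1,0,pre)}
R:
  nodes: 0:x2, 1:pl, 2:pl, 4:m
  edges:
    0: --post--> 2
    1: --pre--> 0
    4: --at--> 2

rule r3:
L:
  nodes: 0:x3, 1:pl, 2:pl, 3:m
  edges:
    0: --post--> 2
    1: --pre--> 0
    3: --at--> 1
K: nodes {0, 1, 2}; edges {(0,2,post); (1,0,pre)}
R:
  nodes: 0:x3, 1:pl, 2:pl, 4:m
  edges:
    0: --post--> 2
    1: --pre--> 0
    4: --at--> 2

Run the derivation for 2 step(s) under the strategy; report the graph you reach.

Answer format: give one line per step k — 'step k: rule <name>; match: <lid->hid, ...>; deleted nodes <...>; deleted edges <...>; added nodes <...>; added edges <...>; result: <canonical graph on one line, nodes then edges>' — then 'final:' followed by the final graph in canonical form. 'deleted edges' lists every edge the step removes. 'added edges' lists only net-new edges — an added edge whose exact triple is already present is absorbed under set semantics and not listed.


step 1: rule r2; match: 0->9, 1->2, 2->4, 3->14; deleted nodes 14; deleted edges (14,2,at); added nodes 17; added edges (17,4,at); result: nodes: 0:pl, 1:pl, 2:pl, 4:pl, 6:pl, 7:x1, 9:x2, 10:x3, 13:m, 15:m, 16:m, 17:m edges: (1,7,pre); (2,9,pre); (4,10,pre); (7,2,post); (9,4,post); (10,6,post); (13,4,at); (15,2,at); (16,4,at); (17,4,at)
step 2: rule r2; match: 0->9, 1->2, 2->4, 3->15; deleted nodes 15; deleted edges (15,2,at); added nodes 18; added edges (18,4,at); result: nodes: 0:pl, 1:pl, 2:pl, 4:pl, 6:pl, 7:x1, 9:x2, 10:x3, 13:m, 16:m, 17:m, 18:m edges: (1,7,pre); (2,9,pre); (4,10,pre); (7,2,post); (9,4,post); (10,6,post); (13,4,at); (16,4,at); (17,4,at); (18,4,at)
final:
nodes: 0:pl, 1:pl, 2:pl, 4:pl, 6:pl, 7:x1, 9:x2, 10:x3, 13:m, 16:m, 17:m, 18:m
edges: (1,7,pre); (2,9,pre); (4,10,pre); (7,2,post); (9,4,post); (10,6,post); (13,4,at); (16,4,at); (17,4,at); (18,4,at)


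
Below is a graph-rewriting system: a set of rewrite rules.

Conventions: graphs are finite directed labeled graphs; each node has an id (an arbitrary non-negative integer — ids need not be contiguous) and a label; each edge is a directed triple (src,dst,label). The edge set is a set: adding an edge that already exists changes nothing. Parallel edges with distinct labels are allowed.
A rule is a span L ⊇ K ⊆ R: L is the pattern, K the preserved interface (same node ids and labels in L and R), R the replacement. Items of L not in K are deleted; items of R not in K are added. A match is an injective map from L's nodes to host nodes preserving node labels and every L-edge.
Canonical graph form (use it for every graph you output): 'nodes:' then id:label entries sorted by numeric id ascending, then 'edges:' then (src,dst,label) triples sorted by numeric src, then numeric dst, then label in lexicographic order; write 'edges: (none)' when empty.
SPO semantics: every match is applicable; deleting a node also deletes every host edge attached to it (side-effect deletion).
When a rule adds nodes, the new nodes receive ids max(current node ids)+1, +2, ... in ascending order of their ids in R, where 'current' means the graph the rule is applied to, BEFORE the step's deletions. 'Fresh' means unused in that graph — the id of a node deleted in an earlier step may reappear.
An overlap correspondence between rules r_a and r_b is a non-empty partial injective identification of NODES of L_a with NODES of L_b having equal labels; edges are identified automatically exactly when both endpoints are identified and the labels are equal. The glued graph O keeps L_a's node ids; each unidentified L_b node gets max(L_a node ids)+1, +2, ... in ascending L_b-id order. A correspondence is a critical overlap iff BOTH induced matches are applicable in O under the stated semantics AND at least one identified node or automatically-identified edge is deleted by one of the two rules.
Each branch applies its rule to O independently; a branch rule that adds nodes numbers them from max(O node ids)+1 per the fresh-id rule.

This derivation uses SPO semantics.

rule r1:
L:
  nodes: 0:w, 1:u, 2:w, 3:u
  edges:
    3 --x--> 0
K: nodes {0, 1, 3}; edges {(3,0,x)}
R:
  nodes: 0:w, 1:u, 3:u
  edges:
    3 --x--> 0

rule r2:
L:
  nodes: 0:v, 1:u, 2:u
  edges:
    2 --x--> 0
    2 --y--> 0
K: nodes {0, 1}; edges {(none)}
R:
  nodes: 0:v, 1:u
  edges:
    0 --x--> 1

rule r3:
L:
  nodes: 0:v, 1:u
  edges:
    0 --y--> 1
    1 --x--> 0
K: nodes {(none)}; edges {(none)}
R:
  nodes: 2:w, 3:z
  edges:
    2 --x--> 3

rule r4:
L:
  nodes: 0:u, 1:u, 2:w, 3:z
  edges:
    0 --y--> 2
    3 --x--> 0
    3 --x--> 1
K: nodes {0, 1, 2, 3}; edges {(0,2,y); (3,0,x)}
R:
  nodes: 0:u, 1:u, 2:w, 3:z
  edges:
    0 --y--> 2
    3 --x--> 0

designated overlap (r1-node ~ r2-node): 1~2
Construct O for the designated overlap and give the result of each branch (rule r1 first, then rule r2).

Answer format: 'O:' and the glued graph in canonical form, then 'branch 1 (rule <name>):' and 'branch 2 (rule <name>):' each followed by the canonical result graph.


O:
nodes: 0:w, 1:u, 2:w, 3:u, 4:v, 5:u
edges: (1,4,x); (1,4,y); (3,0,x)
branch 1 (rule r1):
nodes: 0:w, 1:u, 3:u, 4:v, 5:u
edges: (1,4,x); (1,4,y); (3,0,x)
branch 2 (rule r2):
nodes: 0:w, 2:w, 3:u, 4:v, 5:u
edges: (3,0,x); (4,5,x)


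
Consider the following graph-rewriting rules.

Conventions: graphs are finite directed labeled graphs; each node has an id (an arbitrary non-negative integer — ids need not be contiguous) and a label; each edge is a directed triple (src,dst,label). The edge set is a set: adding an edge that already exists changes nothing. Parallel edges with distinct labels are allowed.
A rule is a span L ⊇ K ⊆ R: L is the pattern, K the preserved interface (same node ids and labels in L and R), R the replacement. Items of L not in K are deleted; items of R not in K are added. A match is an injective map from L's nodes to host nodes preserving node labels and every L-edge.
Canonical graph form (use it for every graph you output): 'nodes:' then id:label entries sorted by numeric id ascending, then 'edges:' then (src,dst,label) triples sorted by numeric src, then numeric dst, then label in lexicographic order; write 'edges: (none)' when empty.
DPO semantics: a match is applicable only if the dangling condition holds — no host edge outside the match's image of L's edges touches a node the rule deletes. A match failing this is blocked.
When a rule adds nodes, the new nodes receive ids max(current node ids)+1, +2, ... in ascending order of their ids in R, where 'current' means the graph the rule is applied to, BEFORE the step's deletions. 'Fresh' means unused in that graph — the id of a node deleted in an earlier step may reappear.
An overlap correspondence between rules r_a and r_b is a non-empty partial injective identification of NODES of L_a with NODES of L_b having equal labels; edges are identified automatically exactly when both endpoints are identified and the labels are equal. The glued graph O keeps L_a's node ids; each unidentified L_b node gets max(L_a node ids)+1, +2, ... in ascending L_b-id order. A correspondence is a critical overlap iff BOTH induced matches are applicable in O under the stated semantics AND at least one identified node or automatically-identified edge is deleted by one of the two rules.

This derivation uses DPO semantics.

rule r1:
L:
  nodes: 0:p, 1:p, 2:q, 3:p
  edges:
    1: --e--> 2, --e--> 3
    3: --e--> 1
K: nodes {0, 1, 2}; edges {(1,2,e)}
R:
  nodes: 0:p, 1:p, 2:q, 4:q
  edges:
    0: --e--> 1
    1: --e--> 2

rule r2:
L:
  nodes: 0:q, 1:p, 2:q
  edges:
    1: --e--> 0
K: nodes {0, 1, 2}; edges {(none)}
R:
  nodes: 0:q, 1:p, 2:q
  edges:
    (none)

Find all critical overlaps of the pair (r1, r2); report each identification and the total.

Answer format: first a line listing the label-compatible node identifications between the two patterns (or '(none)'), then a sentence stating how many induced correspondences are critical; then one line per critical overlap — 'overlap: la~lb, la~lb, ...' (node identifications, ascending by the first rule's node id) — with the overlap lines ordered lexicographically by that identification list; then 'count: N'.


label-compatible node identifications between L(r1) and L(r2): 0~1, 1~1, 2~0, 2~2, 3~1
1 of the induced correspondences is a critical overlap of r1 and r2.
overlap: 1~1, 2~0
count: 1


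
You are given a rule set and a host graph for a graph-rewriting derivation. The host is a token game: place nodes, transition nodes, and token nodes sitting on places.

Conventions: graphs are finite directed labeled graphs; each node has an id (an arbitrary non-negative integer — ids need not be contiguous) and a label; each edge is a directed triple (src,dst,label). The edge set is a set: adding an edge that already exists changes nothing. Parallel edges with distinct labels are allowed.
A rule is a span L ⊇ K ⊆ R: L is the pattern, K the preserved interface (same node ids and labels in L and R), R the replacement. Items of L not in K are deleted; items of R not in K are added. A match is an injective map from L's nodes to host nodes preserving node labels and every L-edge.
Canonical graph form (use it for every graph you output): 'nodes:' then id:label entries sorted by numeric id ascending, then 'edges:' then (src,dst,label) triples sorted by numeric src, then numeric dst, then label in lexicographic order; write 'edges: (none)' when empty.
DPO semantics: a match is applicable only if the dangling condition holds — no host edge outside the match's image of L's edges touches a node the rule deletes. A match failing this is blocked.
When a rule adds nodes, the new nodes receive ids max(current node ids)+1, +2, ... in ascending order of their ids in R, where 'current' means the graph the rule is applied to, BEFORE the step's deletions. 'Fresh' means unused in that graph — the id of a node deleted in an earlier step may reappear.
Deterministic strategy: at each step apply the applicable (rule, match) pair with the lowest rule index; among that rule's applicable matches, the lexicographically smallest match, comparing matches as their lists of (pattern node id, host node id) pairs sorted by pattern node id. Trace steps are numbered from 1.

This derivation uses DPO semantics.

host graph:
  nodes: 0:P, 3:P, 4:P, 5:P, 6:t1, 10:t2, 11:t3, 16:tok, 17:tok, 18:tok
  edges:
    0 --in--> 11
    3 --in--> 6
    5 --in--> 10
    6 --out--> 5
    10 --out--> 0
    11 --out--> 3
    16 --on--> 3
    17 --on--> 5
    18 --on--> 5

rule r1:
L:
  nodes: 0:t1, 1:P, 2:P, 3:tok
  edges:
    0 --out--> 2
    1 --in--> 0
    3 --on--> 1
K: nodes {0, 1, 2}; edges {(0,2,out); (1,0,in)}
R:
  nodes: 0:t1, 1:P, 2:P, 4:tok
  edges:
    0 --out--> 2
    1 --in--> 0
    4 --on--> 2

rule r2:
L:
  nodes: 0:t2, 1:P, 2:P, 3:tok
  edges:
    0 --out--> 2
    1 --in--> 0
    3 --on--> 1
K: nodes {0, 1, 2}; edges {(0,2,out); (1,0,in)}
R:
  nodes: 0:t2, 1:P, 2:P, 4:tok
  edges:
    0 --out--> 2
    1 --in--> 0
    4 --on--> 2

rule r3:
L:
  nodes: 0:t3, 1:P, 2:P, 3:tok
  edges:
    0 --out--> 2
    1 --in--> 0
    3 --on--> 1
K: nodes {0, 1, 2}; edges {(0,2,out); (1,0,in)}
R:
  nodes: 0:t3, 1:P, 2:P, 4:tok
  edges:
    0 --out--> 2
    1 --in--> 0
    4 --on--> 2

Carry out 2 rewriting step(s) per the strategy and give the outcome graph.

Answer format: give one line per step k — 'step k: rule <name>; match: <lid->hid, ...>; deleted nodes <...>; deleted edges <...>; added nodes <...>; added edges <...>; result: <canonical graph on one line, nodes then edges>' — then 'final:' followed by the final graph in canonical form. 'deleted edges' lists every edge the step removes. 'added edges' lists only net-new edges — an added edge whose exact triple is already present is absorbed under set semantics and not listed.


step 1: rule r1; match: 0->6, 1->3, 2->5, 3->16; deleted nodes 16; deleted edges (16,3,on); added nodes 19; added edges (19,5,on); result: nodes: 0:P, 3:P, 4:P, 5:P, 6:t1, 10:t2, 11:t3, 17:tok, 18:tok, 19:tok edges: (0,11,in); (3,6,in); (5,10,in); (6,5,out); (10,0,out); (11,3,out); (17,5,on); (18,5,on); (19,5,on)
step 2: rule r2; match: 0->10, 1->5, 2->0, 3->17; deleted nodes 17; deleted edges (17,5,on); added nodes 20; added edges (20,0,on); result: nodes: 0:P, 3:P, 4:P, 5:P, 6:t1, 10:t2, 11:t3, 18:tok, 19:tok, 20:tok edges: (0,11,in); (3,6,in); (5,10,in); (6,5,out); (10,0,out); (11,3,out); (18,5,on); (19,5,on); (20,0,on)
final:
nodes: 0:P, 3:P, 4:P, 5:P, 6:t1, 10:t2, 11:t3, 18:tok, 19:tok, 20:tok
edges: (0,11,in); (3,6,in); (5,10,in); (6,5,out); (10,0,out); (11,3,out); (18,5,on); (19,5,on); (20,0,on)
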